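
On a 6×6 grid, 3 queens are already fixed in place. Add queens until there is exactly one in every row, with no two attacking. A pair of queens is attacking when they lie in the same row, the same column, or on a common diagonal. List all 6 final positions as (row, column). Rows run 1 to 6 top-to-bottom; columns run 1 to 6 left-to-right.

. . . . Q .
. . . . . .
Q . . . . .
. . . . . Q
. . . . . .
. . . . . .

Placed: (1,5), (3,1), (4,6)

(1,5) (2,3) (3,1) (4,6) (5,4) (6,2)

Row 2: attacked by (1,5)→{4,5,6}; (3,1)→{1,2}; (4,6)→{4,6}. Safe: 3. Place at column 3.
Row 5: attacked by (1,5)→{1,5}; (2,3)→{3,6}; (3,1)→{1,3}; (4,6)→{5,6}. Safe: 2, 4. Place at column 4.
Row 6: attacked by (1,5)→{5}; (2,3)→{3}; (3,1)→{1,4}; (4,6)→{4,6}; (5,4)→{3,4,5}. Safe: 2. Place at column 2.
Columns [5, 3, 1, 6, 4, 2], r−c [-4, -1, 2, -2, 1, 4], r+c [6, 5, 4, 10, 9, 8] are all distinct, so no two queens attack.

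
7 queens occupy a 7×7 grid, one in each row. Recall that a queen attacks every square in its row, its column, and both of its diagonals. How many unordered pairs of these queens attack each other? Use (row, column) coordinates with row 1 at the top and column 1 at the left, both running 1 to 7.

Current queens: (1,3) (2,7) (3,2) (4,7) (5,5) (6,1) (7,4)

2

Same column: (2,7)–(4,7) (column 7).
Same diagonal: (4,7)–(7,4) (|4−7| = |7−4| = 3).
Total attacking pairs: 2.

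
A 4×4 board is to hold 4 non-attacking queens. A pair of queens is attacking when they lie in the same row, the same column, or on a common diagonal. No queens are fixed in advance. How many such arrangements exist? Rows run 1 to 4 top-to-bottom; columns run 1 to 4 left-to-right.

2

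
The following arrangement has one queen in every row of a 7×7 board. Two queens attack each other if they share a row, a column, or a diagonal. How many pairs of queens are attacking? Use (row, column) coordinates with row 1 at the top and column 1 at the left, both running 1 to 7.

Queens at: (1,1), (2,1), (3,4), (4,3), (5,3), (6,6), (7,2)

5

Same column: (1,1)–(2,1) (column 1); (4,3)–(5,3) (column 3).
Same diagonal: (1,1)–(6,6) (|1−6| = |1−6| = 5); (2,1)–(4,3) (|2−4| = |1−3| = 2); (3,4)–(4,3) (|3−4| = |4−3| = 1).
Total attacking pairs: 5.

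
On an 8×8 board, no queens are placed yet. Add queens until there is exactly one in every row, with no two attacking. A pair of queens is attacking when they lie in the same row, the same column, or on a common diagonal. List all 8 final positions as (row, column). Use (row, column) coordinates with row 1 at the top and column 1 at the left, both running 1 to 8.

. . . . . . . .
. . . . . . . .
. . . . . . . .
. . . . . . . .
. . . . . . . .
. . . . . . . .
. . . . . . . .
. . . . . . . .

Row 1: Safe: 1, 2, 3, 4, 5, 6, 7, 8. Place at column 6.
Row 2: attacked by (1,6)→{5,6,7}. Safe: 1, 2, 3, 4, 8. Place at column 3.
Row 3: attacked by (1,6)→{4,6,8}; (2,3)→{2,3,4}. Safe: 1, 5, 7. Place at column 7.
Row 4: attacked by (1,6)→{3,6}; (2,3)→{1,3,5}; (3,7)→{6,7,8}. Safe: 2, 4. Place at column 2.
Row 5: attacked by (1,6)→{2,6}; (2,3)→{3,6}; (3,7)→{5,7}; (4,2)→{1,2,3}. Safe: 4, 8. Place at column 8.
Row 6: attacked by (1,6)→{1,6}; (2,3)→{3,7}; (3,7)→{4,7}; (4,2)→{2,4}; (5,8)→{7,8}. Safe: 5. Place at column 5.
Row 7: attacked by (1,6)→{6}; (2,3)→{3,8}; (3,7)→{3,7}; (4,2)→{2,5}; (5,8)→{6,8}; (6,5)→{4,5,6}. Safe: 1. Place at column 1.
Row 8: attacked by (1,6)→{6}; (2,3)→{3}; (3,7)→{2,7}; (4,2)→{2,6}; (5,8)→{5,8}; (6,5)→{3,5,7}; (7,1)→{1,2}. Safe: 4. Place at column 4.
Columns [6, 3, 7, 2, 8, 5, 1, 4], r−c [-5, -1, -4, 2, -3, 1, 6, 4], r+c [7, 5, 10, 6, 13, 11, 8, 12] are all distinct, so no two queens attack.

(1,6) (2,3) (3,7) (4,2) (5,8) (6,5) (7,1) (8,4)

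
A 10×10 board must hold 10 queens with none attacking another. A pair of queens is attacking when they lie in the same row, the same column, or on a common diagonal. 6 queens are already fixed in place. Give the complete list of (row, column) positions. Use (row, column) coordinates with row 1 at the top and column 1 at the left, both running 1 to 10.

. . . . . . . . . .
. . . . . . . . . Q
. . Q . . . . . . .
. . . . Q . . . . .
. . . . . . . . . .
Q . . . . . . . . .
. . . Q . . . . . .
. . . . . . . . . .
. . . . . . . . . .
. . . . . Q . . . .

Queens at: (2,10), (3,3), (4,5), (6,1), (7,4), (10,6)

Row 1: attacked by (2,10)→{9,10}; (3,3)→{1,3,5}; (4,5)→{2,5,8}; (6,1)→{1,6}; (7,4)→{4,10}; (10,6)→{6}. Safe: 7. Place at column 7.
Row 5: attacked by (1,7)→{3,7}; (2,10)→{7,10}; (3,3)→{1,3,5}; (4,5)→{4,5,6}; (6,1)→{1,2}; (7,4)→{2,4,6}; (10,6)→{1,6}. Safe: 8, 9. Place at column 9.
Row 8: attacked by (1,7)→{7}; (2,10)→{4,10}; (3,3)→{3,8}; (4,5)→{1,5,9}; (5,9)→{6,9}; (6,1)→{1,3}; (7,4)→{3,4,5}; (10,6)→{4,6,8}. Safe: 2. Place at column 2.
Row 9: attacked by (1,7)→{7}; (2,10)→{3,10}; (3,3)→{3,9}; (4,5)→{5,10}; (5,9)→{5,9}; (6,1)→{1,4}; (7,4)→{2,4,6}; (8,2)→{1,2,3}; (10,6)→{5,6,7}. Safe: 8. Place at column 8.
Columns [7, 10, 3, 5, 9, 1, 4, 2, 8, 6], r−c [-6, -8, 0, -1, -4, 5, 3, 6, 1, 4], r+c [8, 12, 6, 9, 14, 7, 11, 10, 17, 16] are all distinct, so no two queens attack.

(1,7) (2,10) (3,3) (4,5) (5,9) (6,1) (7,4) (8,2) (9,8) (10,6)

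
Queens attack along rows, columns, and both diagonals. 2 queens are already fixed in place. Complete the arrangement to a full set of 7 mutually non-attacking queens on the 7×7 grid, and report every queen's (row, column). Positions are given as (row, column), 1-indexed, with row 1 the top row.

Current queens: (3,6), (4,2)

(1,7) (2,3) (3,6) (4,2) (5,5) (6,1) (7,4)

Row 1: attacked by (3,6)→{4,6}; (4,2)→{2,5}. Safe: 1, 3, 7. Place at column 7.
Row 2: attacked by (1,7)→{6,7}; (3,6)→{5,6,7}; (4,2)→{2,4}. Safe: 1, 3. Place at column 3.
Row 5: attacked by (1,7)→{3,7}; (2,3)→{3,6}; (3,6)→{4,6}; (4,2)→{1,2,3}. Safe: 5. Place at column 5.
Row 6: attacked by (1,7)→{2,7}; (2,3)→{3,7}; (3,6)→{3,6}; (4,2)→{2,4}; (5,5)→{4,5,6}. Safe: 1. Place at column 1.
Row 7: attacked by (1,7)→{1,7}; (2,3)→{3}; (3,6)→{2,6}; (4,2)→{2,5}; (5,5)→{3,5,7}; (6,1)→{1,2}. Safe: 4. Place at column 4.
Columns [7, 3, 6, 2, 5, 1, 4], r−c [-6, -1, -3, 2, 0, 5, 3], r+c [8, 5, 9, 6, 10, 7, 11] are all distinct, so no two queens attack.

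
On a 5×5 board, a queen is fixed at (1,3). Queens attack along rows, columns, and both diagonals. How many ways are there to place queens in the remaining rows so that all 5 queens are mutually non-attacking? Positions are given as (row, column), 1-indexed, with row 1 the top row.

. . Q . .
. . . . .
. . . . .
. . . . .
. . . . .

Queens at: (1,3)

Branch on row 2: col 1 → 1; col 5 → 1.
Sum: 1 + 1 = 2.

2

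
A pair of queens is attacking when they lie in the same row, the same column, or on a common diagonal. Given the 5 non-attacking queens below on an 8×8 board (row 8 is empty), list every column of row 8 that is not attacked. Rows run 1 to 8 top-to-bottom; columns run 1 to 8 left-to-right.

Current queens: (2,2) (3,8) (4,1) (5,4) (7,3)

(2,2) attacks row 8 at column 2 and diagonals 8.
(3,8) attacks row 8 at column 8 and diagonals 3.
(4,1) attacks row 8 at column 1 and diagonals 5.
(5,4) attacks row 8 at column 4 and diagonals 1, 7.
(7,3) attacks row 8 at column 3 and diagonals 2, 4.
Attacked columns: {1, 2, 3, 4, 5, 7, 8}. Safe: {6}.

columns 6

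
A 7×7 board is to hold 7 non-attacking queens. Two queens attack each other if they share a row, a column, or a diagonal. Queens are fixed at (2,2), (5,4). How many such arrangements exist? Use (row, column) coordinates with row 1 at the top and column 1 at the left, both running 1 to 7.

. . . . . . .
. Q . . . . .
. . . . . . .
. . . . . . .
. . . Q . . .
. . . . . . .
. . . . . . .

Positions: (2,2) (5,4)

Branch on row 1: col 5 → 0; col 6 → 1; col 7 → 0.
Sum: 0 + 1 + 0 = 1.

1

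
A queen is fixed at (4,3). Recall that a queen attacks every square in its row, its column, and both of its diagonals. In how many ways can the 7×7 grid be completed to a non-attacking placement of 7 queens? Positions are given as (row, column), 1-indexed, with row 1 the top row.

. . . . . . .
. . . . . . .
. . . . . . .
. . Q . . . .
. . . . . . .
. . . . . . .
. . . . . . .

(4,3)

Branch on row 1: col 1 → 1; col 2 → 1; col 4 → 1; col 5 → 1; col 7 → 0.
Sum: 1 + 1 + 1 + 1 + 0 = 4.

4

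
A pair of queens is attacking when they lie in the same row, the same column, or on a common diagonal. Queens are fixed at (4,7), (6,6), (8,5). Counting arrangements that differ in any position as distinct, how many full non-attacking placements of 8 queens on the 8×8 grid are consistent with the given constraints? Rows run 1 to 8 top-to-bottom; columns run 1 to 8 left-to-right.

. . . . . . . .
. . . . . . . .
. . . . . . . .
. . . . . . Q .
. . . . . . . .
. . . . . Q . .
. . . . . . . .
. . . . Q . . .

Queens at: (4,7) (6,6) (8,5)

1

Branch on row 1: col 2 → 0; col 3 → 1; col 8 → 0.
Sum: 0 + 1 + 0 = 1.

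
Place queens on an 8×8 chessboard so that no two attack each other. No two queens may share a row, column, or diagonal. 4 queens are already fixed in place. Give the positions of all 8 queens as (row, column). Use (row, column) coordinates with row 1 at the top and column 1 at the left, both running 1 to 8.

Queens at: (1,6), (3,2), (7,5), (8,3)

Row 2: attacked by (1,6)→{5,6,7}; (3,2)→{1,2,3}; (7,5)→{5}; (8,3)→{3}. Safe: 4, 8. Place at column 8.
Row 4: attacked by (1,6)→{3,6}; (2,8)→{6,8}; (3,2)→{1,2,3}; (7,5)→{2,5,8}; (8,3)→{3,7}. Safe: 4. Place at column 4.
Row 5: attacked by (1,6)→{2,6}; (2,8)→{5,8}; (3,2)→{2,4}; (4,4)→{3,4,5}; (7,5)→{3,5,7}; (8,3)→{3,6}. Safe: 1. Place at column 1.
Row 6: attacked by (1,6)→{1,6}; (2,8)→{4,8}; (3,2)→{2,5}; (4,4)→{2,4,6}; (5,1)→{1,2}; (7,5)→{4,5,6}; (8,3)→{1,3,5}. Safe: 7. Place at column 7.
Columns [6, 8, 2, 4, 1, 7, 5, 3], r−c [-5, -6, 1, 0, 4, -1, 2, 5], r+c [7, 10, 5, 8, 6, 13, 12, 11] are all distinct, so no two queens attack.

(1,6) (2,8) (3,2) (4,4) (5,1) (6,7) (7,5) (8,3)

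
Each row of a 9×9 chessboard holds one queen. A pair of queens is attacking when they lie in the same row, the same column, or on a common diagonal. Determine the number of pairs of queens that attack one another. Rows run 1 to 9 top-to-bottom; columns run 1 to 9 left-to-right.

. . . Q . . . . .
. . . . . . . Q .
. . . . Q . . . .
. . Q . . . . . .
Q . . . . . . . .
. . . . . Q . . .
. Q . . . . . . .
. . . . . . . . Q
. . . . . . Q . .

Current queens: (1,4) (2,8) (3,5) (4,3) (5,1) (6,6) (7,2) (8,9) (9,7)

All columns are distinct and no two queens satisfy |Δrow| = |Δcol|, so no pair attacks.

0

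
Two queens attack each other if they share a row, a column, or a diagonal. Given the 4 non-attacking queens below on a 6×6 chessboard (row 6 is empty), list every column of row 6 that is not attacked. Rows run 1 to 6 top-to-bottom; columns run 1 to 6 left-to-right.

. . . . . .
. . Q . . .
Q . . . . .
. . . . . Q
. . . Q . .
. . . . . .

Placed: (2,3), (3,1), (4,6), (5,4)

(2,3) attacks row 6 at column 3.
(3,1) attacks row 6 at column 1 and diagonals 4.
(4,6) attacks row 6 at column 6 and diagonals 4.
(5,4) attacks row 6 at column 4 and diagonals 3, 5.
Attacked columns: {1, 3, 4, 5, 6}. Safe: {2}.

columns 2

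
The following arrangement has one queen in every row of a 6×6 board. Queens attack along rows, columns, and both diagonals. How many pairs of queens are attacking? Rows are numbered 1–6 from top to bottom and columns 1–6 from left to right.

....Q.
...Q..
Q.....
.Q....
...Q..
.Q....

Same column: (2,4)–(5,4) (column 4); (4,2)–(6,2) (column 2).
Same diagonal: (1,5)–(2,4) (|1−2| = |5−4| = 1); (1,5)–(4,2) (|1−4| = |5−2| = 3); (2,4)–(4,2) (|2−4| = |4−2| = 2); (3,1)–(4,2) (|3−4| = |1−2| = 1).
Total attacking pairs: 6.

6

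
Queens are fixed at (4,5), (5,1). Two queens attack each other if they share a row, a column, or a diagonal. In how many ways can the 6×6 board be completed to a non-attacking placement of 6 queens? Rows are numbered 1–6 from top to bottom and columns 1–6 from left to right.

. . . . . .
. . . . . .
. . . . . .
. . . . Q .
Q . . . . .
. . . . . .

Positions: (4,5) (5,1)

Branch on row 1: col 3 → 1; col 4 → 0; col 6 → 0.
Sum: 1 + 0 + 0 = 1.

1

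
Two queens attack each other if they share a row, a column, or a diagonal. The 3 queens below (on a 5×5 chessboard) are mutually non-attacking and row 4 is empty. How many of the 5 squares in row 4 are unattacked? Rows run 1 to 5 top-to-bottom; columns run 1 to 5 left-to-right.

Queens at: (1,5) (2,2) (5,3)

1

(1,5) attacks row 4 at column 5 and diagonals 2.
(2,2) attacks row 4 at column 2 and diagonals 4.
(5,3) attacks row 4 at column 3 and diagonals 2, 4.
Attacked columns: {2, 3, 4, 5}. Safe: {1}.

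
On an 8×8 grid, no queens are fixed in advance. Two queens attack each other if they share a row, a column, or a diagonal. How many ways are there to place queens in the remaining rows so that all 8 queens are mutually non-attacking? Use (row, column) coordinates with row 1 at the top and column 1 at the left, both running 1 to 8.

92

Branch on row 1: col 1 → 4; col 2 → 8; col 3 → 16; col 4 → 18; col 5 → 18; col 6 → 16; col 7 → 8; col 8 → 4.
Sum: 4 + 8 + 16 + 18 + 18 + 16 + 8 + 4 = 92.
(This is the classic 8-queens count.)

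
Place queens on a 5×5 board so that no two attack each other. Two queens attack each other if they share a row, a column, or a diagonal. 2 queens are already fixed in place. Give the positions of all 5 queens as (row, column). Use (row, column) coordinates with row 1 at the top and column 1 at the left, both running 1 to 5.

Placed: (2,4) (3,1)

Row 1: attacked by (2,4)→{3,4,5}; (3,1)→{1,3}. Safe: 2. Place at column 2.
Row 4: attacked by (1,2)→{2,5}; (2,4)→{2,4}; (3,1)→{1,2}. Safe: 3. Place at column 3.
Row 5: attacked by (1,2)→{2}; (2,4)→{1,4}; (3,1)→{1,3}; (4,3)→{2,3,4}. Safe: 5. Place at column 5.
Columns [2, 4, 1, 3, 5], r−c [-1, -2, 2, 1, 0], r+c [3, 6, 4, 7, 10] are all distinct, so no two queens attack.

(1,2) (2,4) (3,1) (4,3) (5,5)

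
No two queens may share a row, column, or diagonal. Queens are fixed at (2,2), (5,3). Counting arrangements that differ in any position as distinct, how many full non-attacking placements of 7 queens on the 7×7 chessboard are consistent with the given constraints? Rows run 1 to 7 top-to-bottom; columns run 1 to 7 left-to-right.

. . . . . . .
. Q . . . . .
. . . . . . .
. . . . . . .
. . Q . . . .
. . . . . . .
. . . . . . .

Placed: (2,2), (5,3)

1

Branch on row 1: col 4 → 1; col 5 → 0; col 6 → 0.
Sum: 1 + 0 + 0 = 1.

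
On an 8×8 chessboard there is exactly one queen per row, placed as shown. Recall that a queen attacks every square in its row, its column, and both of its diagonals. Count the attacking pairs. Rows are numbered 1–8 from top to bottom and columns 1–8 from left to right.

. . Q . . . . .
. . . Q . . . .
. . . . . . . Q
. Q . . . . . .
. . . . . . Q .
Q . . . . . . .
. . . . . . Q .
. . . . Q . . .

Same column: (5,7)–(7,7) (column 7).
Same diagonal: (1,3)–(2,4) (|1−2| = |3−4| = 1); (1,3)–(5,7) (|1−5| = |3−7| = 4); (2,4)–(4,2) (|2−4| = |4−2| = 2); (2,4)–(5,7) (|2−5| = |4−7| = 3).
Total attacking pairs: 5.

5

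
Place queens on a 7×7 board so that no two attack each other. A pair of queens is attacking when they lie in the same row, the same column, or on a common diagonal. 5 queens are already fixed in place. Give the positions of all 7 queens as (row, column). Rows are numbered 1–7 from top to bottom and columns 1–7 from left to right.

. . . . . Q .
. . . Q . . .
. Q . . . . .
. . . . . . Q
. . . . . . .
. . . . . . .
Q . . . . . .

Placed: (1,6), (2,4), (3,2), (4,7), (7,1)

Row 5: attacked by (1,6)→{2,6}; (2,4)→{1,4,7}; (3,2)→{2,4}; (4,7)→{6,7}; (7,1)→{1,3}. Safe: 5. Place at column 5.
Row 6: attacked by (1,6)→{1,6}; (2,4)→{4}; (3,2)→{2,5}; (4,7)→{5,7}; (5,5)→{4,5,6}; (7,1)→{1,2}. Safe: 3. Place at column 3.
Columns [6, 4, 2, 7, 5, 3, 1], r−c [-5, -2, 1, -3, 0, 3, 6], r+c [7, 6, 5, 11, 10, 9, 8] are all distinct, so no two queens attack.

(1,6) (2,4) (3,2) (4,7) (5,5) (6,3) (7,1)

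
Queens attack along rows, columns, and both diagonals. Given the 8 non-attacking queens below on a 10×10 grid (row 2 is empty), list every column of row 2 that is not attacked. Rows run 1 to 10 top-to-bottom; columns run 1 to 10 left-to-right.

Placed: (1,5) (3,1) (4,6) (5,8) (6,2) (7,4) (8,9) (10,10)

columns 7

(1,5) attacks row 2 at column 5 and diagonals 4, 6.
(3,1) attacks row 2 at column 1 and diagonals 2.
(4,6) attacks row 2 at column 6 and diagonals 4, 8.
(5,8) attacks row 2 at column 8 and diagonals 5.
(6,2) attacks row 2 at column 2 and diagonals 6.
(7,4) attacks row 2 at column 4 and diagonals 9.
(8,9) attacks row 2 at column 9 and diagonals 3.
(10,10) attacks row 2 at column 10 and diagonals 2.
Attacked columns: {1, 2, 3, 4, 5, 6, 8, 9, 10}. Safe: {7}.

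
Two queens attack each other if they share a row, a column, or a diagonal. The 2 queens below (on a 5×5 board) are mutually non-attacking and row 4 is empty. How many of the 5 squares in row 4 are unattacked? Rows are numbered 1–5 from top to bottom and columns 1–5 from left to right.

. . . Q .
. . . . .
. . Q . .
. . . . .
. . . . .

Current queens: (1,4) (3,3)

(1,4) attacks row 4 at column 4 and diagonals 1.
(3,3) attacks row 4 at column 3 and diagonals 2, 4.
Attacked columns: {1, 2, 3, 4}. Safe: {5}.

1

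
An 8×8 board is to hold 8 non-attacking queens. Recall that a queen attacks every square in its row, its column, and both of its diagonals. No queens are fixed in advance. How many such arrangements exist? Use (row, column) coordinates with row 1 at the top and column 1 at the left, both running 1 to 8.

Branch on row 1: col 1 → 4; col 2 → 8; col 3 → 16; col 4 → 18; col 5 → 18; col 6 → 16; col 7 → 8; col 8 → 4.
Sum: 4 + 8 + 16 + 18 + 18 + 16 + 8 + 4 = 92.
(This is the classic 8-queens count.)

92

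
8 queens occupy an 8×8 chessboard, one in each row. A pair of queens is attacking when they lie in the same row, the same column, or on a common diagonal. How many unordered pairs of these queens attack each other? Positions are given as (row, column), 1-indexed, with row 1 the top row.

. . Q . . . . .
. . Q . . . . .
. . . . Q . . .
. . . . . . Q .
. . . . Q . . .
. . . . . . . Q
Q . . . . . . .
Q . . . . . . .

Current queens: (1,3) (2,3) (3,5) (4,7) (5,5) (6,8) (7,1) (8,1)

7

Same column: (1,3)–(2,3) (column 3); (3,5)–(5,5) (column 5); (7,1)–(8,1) (column 1).
Same diagonal: (1,3)–(3,5) (|1−3| = |3−5| = 2); (1,3)–(6,8) (|1−6| = |3−8| = 5); (3,5)–(6,8) (|3−6| = |5−8| = 3); (3,5)–(7,1) (|3−7| = |5−1| = 4).
Total attacking pairs: 7.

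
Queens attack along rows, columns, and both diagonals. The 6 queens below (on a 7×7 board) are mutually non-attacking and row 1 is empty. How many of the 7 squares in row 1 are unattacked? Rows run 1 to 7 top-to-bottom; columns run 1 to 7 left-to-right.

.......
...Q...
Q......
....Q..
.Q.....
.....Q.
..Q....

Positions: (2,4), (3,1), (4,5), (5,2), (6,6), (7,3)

(2,4) attacks row 1 at column 4 and diagonals 3, 5.
(3,1) attacks row 1 at column 1 and diagonals 3.
(4,5) attacks row 1 at column 5 and diagonals 2.
(5,2) attacks row 1 at column 2 and diagonals 6.
(6,6) attacks row 1 at column 6 and diagonals 1.
(7,3) attacks row 1 at column 3.
Attacked columns: {1, 2, 3, 4, 5, 6}. Safe: {7}.

1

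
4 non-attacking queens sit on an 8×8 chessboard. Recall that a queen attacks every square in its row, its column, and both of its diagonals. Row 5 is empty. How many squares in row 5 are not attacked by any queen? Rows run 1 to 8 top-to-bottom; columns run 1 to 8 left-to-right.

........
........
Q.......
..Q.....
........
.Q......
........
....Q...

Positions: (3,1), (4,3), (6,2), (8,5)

(3,1) attacks row 5 at column 1 and diagonals 3.
(4,3) attacks row 5 at column 3 and diagonals 2, 4.
(6,2) attacks row 5 at column 2 and diagonals 1, 3.
(8,5) attacks row 5 at column 5 and diagonals 2, 8.
Attacked columns: {1, 2, 3, 4, 5, 8}. Safe: {6, 7}.

2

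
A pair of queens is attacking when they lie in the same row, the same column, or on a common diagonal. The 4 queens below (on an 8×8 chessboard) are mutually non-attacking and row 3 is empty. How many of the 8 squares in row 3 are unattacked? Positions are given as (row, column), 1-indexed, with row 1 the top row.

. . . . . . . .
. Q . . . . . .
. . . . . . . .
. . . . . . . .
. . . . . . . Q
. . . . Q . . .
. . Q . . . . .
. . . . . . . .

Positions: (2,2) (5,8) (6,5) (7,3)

1

(2,2) attacks row 3 at column 2 and diagonals 1, 3.
(5,8) attacks row 3 at column 8 and diagonals 6.
(6,5) attacks row 3 at column 5 and diagonals 2, 8.
(7,3) attacks row 3 at column 3 and diagonals 7.
Attacked columns: {1, 2, 3, 5, 6, 7, 8}. Safe: {4}.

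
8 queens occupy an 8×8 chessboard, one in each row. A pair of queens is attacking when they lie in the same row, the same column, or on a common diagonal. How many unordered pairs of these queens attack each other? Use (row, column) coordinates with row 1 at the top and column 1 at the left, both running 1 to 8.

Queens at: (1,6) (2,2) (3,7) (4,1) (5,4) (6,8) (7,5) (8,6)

Same column: (1,6)–(8,6) (column 6).
Same diagonal: (6,8)–(8,6) (|6−8| = |8−6| = 2); (7,5)–(8,6) (|7−8| = |5−6| = 1).
Total attacking pairs: 3.

3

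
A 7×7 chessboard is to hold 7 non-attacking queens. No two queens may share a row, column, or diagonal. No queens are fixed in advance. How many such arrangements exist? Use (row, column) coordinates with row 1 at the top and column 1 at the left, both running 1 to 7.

Branch on row 1: col 1 → 4; col 2 → 7; col 3 → 6; col 4 → 6; col 5 → 6; col 6 → 7; col 7 → 4.
Sum: 4 + 7 + 6 + 6 + 6 + 7 + 4 = 40.
(This is the classic 7-queens count.)

40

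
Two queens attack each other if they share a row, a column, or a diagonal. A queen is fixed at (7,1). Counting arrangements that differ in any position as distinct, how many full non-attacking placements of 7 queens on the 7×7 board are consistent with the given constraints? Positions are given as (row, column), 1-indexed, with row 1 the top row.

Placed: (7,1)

Branch on row 1: col 2 → 0; col 3 → 1; col 4 → 1; col 5 → 1; col 6 → 1.
Sum: 0 + 1 + 1 + 1 + 1 = 4.

4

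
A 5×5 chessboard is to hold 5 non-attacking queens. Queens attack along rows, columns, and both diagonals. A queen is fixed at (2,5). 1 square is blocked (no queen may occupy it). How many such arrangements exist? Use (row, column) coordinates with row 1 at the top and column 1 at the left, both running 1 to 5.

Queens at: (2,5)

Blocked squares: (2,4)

2

Branch on row 1: col 1 → 0; col 2 → 1; col 3 → 1.
Sum: 0 + 1 + 1 = 2.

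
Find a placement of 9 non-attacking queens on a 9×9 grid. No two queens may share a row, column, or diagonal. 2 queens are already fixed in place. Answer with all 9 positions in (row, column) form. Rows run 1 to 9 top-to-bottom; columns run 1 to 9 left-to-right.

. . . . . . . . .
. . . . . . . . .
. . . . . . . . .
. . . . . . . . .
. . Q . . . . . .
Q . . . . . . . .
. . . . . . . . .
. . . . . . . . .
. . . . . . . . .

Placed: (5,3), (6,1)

Row 1: attacked by (5,3)→{3,7}; (6,1)→{1,6}. Safe: 2, 4, 5, 8, 9. Place at column 9.
Row 2: attacked by (1,9)→{8,9}; (5,3)→{3,6}; (6,1)→{1,5}. Safe: 2, 4, 7. Place at column 2.
Row 3: attacked by (1,9)→{7,9}; (2,2)→{1,2,3}; (5,3)→{1,3,5}; (6,1)→{1,4}. Safe: 6, 8. Place at column 6.
Row 4: attacked by (1,9)→{6,9}; (2,2)→{2,4}; (3,6)→{5,6,7}; (5,3)→{2,3,4}; (6,1)→{1,3}. Safe: 8. Place at column 8.
Row 7: attacked by (1,9)→{3,9}; (2,2)→{2,7}; (3,6)→{2,6}; (4,8)→{5,8}; (5,3)→{1,3,5}; (6,1)→{1,2}. Safe: 4. Place at column 4.
Row 8: attacked by (1,9)→{2,9}; (2,2)→{2,8}; (3,6)→{1,6}; (4,8)→{4,8}; (5,3)→{3,6}; (6,1)→{1,3}; (7,4)→{3,4,5}. Safe: 7. Place at column 7.
Row 9: attacked by (1,9)→{1,9}; (2,2)→{2,9}; (3,6)→{6}; (4,8)→{3,8}; (5,3)→{3,7}; (6,1)→{1,4}; (7,4)→{2,4,6}; (8,7)→{6,7,8}. Safe: 5. Place at column 5.
Columns [9, 2, 6, 8, 3, 1, 4, 7, 5], r−c [-8, 0, -3, -4, 2, 5, 3, 1, 4], r+c [10, 4, 9, 12, 8, 7, 11, 15, 14] are all distinct, so no two queens attack.

(1,9) (2,2) (3,6) (4,8) (5,3) (6,1) (7,4) (8,7) (9,5)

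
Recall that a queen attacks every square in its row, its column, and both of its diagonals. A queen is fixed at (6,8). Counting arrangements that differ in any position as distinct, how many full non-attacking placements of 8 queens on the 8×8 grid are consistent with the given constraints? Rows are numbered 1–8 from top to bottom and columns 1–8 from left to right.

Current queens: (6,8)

Branch on row 1: col 1 → 0; col 2 → 3; col 4 → 4; col 5 → 4; col 6 → 4; col 7 → 1.
Sum: 0 + 3 + 4 + 4 + 4 + 1 = 16.

16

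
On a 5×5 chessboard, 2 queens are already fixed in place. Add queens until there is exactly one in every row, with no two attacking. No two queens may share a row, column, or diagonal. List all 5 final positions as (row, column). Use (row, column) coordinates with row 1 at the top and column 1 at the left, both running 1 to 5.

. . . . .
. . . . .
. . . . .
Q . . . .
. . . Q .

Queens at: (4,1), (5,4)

(1,2) (2,5) (3,3) (4,1) (5,4)

Row 1: attacked by (4,1)→{1,4}; (5,4)→{4}. Safe: 2, 3, 5. Place at column 2.
Row 2: attacked by (1,2)→{1,2,3}; (4,1)→{1,3}; (5,4)→{1,4}. Safe: 5. Place at column 5.
Row 3: attacked by (1,2)→{2,4}; (2,5)→{4,5}; (4,1)→{1,2}; (5,4)→{2,4}. Safe: 3. Place at column 3.
Columns [2, 5, 3, 1, 4], r−c [-1, -3, 0, 3, 1], r+c [3, 7, 6, 5, 9] are all distinct, so no two queens attack.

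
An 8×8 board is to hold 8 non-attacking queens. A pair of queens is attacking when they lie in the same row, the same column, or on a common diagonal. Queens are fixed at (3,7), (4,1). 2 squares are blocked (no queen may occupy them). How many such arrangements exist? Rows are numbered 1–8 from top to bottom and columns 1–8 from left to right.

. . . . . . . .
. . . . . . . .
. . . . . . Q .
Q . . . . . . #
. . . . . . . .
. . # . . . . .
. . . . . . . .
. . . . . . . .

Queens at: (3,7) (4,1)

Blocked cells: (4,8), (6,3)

6

Branch on row 1: col 2 → 1; col 3 → 1; col 6 → 4; col 8 → 0.
Sum: 1 + 1 + 4 + 0 = 6.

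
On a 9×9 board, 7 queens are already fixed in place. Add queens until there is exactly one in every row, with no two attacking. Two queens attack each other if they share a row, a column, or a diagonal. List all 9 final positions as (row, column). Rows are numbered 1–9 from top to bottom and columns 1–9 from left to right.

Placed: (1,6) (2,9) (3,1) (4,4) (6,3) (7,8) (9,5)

(1,6) (2,9) (3,1) (4,4) (5,7) (6,3) (7,8) (8,2) (9,5)

Row 5: attacked by (1,6)→{2,6}; (2,9)→{6,9}; (3,1)→{1,3}; (4,4)→{3,4,5}; (6,3)→{2,3,4}; (7,8)→{6,8}; (9,5)→{1,5,9}. Safe: 7. Place at column 7.
Row 8: attacked by (1,6)→{6}; (2,9)→{3,9}; (3,1)→{1,6}; (4,4)→{4,8}; (5,7)→{4,7}; (6,3)→{1,3,5}; (7,8)→{7,8,9}; (9,5)→{4,5,6}. Safe: 2. Place at column 2.
Columns [6, 9, 1, 4, 7, 3, 8, 2, 5], r−c [-5, -7, 2, 0, -2, 3, -1, 6, 4], r+c [7, 11, 4, 8, 12, 9, 15, 10, 14] are all distinct, so no two queens attack.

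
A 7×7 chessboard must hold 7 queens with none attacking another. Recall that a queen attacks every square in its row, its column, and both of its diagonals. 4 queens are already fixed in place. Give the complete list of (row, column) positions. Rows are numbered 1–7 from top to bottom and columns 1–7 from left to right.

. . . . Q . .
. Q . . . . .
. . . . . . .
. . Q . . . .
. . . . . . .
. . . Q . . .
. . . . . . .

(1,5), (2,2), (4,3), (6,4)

Row 3: attacked by (1,5)→{3,5,7}; (2,2)→{1,2,3}; (4,3)→{2,3,4}; (6,4)→{1,4,7}. Safe: 6. Place at column 6.
Row 5: attacked by (1,5)→{1,5}; (2,2)→{2,5}; (3,6)→{4,6}; (4,3)→{2,3,4}; (6,4)→{3,4,5}. Safe: 7. Place at column 7.
Row 7: attacked by (1,5)→{5}; (2,2)→{2,7}; (3,6)→{2,6}; (4,3)→{3,6}; (5,7)→{5,7}; (6,4)→{3,4,5}. Safe: 1. Place at column 1.
Columns [5, 2, 6, 3, 7, 4, 1], r−c [-4, 0, -3, 1, -2, 2, 6], r+c [6, 4, 9, 7, 12, 10, 8] are all distinct, so no two queens attack.

(1,5) (2,2) (3,6) (4,3) (5,7) (6,4) (7,1)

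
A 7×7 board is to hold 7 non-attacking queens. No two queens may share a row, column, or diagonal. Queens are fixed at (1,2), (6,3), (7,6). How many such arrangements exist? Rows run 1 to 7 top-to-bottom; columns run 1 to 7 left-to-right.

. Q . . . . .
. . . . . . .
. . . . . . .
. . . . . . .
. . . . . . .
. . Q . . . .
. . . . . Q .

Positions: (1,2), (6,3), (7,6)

3

Branch on row 2: col 4 → 1; col 5 → 2.
Sum: 1 + 2 = 3.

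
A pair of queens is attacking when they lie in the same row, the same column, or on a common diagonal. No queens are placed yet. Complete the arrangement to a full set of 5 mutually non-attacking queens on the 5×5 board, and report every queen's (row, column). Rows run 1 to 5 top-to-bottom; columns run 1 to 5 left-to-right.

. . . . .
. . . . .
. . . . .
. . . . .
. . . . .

(1,1) (2,3) (3,5) (4,2) (5,4)

Row 1: Safe: 1, 2, 3, 4, 5. Place at column 1.
Row 2: attacked by (1,1)→{1,2}. Safe: 3, 4, 5. Place at column 3.
Row 3: attacked by (1,1)→{1,3}; (2,3)→{2,3,4}. Safe: 5. Place at column 5.
Row 4: attacked by (1,1)→{1,4}; (2,3)→{1,3,5}; (3,5)→{4,5}. Safe: 2. Place at column 2.
Row 5: attacked by (1,1)→{1,5}; (2,3)→{3}; (3,5)→{3,5}; (4,2)→{1,2,3}. Safe: 4. Place at column 4.
Columns [1, 3, 5, 2, 4], r−c [0, -1, -2, 2, 1], r+c [2, 5, 8, 6, 9] are all distinct, so no two queens attack.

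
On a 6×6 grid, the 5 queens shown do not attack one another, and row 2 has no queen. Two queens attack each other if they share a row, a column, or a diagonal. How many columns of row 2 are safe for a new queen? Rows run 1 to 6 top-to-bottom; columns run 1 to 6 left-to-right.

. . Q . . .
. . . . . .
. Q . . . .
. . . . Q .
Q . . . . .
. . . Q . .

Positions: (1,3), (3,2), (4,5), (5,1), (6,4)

1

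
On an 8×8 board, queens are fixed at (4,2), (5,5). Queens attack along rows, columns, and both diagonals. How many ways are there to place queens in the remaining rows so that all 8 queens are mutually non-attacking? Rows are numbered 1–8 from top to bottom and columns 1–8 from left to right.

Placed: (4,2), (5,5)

1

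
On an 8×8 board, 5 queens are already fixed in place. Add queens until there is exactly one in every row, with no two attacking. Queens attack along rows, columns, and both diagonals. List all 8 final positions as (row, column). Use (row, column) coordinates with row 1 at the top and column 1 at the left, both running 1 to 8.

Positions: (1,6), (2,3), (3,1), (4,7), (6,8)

Row 5: attacked by (1,6)→{2,6}; (2,3)→{3,6}; (3,1)→{1,3}; (4,7)→{6,7,8}; (6,8)→{7,8}. Safe: 4, 5. Place at column 5.
Row 7: attacked by (1,6)→{6}; (2,3)→{3,8}; (3,1)→{1,5}; (4,7)→{4,7}; (5,5)→{3,5,7}; (6,8)→{7,8}. Safe: 2. Place at column 2.
Row 8: attacked by (1,6)→{6}; (2,3)→{3}; (3,1)→{1,6}; (4,7)→{3,7}; (5,5)→{2,5,8}; (6,8)→{6,8}; (7,2)→{1,2,3}. Safe: 4. Place at column 4.
Columns [6, 3, 1, 7, 5, 8, 2, 4], r−c [-5, -1, 2, -3, 0, -2, 5, 4], r+c [7, 5, 4, 11, 10, 14, 9, 12] are all distinct, so no two queens attack.

(1,6) (2,3) (3,1) (4,7) (5,5) (6,8) (7,2) (8,4)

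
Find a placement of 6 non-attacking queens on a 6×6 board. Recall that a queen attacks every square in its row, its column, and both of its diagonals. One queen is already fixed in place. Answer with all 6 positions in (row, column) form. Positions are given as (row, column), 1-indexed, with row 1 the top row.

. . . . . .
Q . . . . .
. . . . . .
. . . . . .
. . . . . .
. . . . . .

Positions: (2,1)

Row 1: attacked by (2,1)→{1,2}. Safe: 3, 4, 5, 6. Place at column 4.
Row 3: attacked by (1,4)→{2,4,6}; (2,1)→{1,2}. Safe: 3, 5. Place at column 5.
Row 4: attacked by (1,4)→{1,4}; (2,1)→{1,3}; (3,5)→{4,5,6}. Safe: 2. Place at column 2.
Row 5: attacked by (1,4)→{4}; (2,1)→{1,4}; (3,5)→{3,5}; (4,2)→{1,2,3}. Safe: 6. Place at column 6.
Row 6: attacked by (1,4)→{4}; (2,1)→{1,5}; (3,5)→{2,5}; (4,2)→{2,4}; (5,6)→{5,6}. Safe: 3. Place at column 3.
Columns [4, 1, 5, 2, 6, 3], r−c [-3, 1, -2, 2, -1, 3], r+c [5, 3, 8, 6, 11, 9] are all distinct, so no two queens attack.

(1,4) (2,1) (3,5) (4,2) (5,6) (6,3)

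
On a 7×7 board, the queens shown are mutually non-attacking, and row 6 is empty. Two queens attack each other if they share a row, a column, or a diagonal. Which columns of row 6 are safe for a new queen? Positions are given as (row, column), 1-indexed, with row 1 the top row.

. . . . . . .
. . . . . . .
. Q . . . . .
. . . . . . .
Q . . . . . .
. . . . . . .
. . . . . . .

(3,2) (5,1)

(3,2) attacks row 6 at column 2 and diagonals 5.
(5,1) attacks row 6 at column 1 and diagonals 2.
Attacked columns: {1, 2, 5}. Safe: {3, 4, 6, 7}.

columns 3, 4, 6, 7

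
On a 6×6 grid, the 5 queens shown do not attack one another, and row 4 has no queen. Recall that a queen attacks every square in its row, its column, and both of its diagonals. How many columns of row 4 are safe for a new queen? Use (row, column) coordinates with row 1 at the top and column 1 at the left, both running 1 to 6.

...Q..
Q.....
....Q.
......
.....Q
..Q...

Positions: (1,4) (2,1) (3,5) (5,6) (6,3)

1

(1,4) attacks row 4 at column 4 and diagonals 1.
(2,1) attacks row 4 at column 1 and diagonals 3.
(3,5) attacks row 4 at column 5 and diagonals 4, 6.
(5,6) attacks row 4 at column 6 and diagonals 5.
(6,3) attacks row 4 at column 3 and diagonals 1, 5.
Attacked columns: {1, 3, 4, 5, 6}. Safe: {2}.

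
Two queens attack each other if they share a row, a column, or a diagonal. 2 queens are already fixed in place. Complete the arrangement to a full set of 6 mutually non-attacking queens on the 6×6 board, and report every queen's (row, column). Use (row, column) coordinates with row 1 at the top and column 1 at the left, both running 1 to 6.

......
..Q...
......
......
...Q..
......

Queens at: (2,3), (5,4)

Row 1: attacked by (2,3)→{2,3,4}; (5,4)→{4}. Safe: 1, 5, 6. Place at column 5.
Row 3: attacked by (1,5)→{3,5}; (2,3)→{2,3,4}; (5,4)→{2,4,6}. Safe: 1. Place at column 1.
Row 4: attacked by (1,5)→{2,5}; (2,3)→{1,3,5}; (3,1)→{1,2}; (5,4)→{3,4,5}. Safe: 6. Place at column 6.
Row 6: attacked by (1,5)→{5}; (2,3)→{3}; (3,1)→{1,4}; (4,6)→{4,6}; (5,4)→{3,4,5}. Safe: 2. Place at column 2.
Columns [5, 3, 1, 6, 4, 2], r−c [-4, -1, 2, -2, 1, 4], r+c [6, 5, 4, 10, 9, 8] are all distinct, so no two queens attack.

(1,5) (2,3) (3,1) (4,6) (5,4) (6,2)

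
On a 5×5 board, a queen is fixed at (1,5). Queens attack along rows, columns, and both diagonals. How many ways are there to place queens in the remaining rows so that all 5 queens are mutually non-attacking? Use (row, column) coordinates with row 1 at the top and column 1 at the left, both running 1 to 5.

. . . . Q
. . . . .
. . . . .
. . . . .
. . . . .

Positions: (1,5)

2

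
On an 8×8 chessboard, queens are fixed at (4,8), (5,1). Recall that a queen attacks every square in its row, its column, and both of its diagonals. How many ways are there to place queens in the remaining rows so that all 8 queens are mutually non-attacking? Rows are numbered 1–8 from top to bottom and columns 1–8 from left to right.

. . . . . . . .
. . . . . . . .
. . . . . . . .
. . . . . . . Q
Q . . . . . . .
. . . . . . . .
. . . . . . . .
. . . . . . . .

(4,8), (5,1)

3

Branch on row 1: col 2 → 1; col 3 → 1; col 4 → 0; col 6 → 1; col 7 → 0.
Sum: 1 + 1 + 0 + 1 + 0 = 3.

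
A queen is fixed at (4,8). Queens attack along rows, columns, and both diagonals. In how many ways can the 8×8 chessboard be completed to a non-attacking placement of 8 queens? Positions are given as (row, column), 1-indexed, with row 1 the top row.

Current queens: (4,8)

18

Branch on row 1: col 1 → 1; col 2 → 2; col 3 → 4; col 4 → 5; col 6 → 4; col 7 → 2.
Sum: 1 + 2 + 4 + 5 + 4 + 2 = 18.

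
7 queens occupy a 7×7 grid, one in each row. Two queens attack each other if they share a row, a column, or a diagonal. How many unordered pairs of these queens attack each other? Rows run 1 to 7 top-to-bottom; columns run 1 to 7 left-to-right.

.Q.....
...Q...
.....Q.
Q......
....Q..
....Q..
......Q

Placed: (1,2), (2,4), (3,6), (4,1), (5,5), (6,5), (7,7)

Same column: (5,5)–(6,5) (column 5).
Same diagonal: (5,5)–(7,7) (|5−7| = |5−7| = 2).
Total attacking pairs: 2.

2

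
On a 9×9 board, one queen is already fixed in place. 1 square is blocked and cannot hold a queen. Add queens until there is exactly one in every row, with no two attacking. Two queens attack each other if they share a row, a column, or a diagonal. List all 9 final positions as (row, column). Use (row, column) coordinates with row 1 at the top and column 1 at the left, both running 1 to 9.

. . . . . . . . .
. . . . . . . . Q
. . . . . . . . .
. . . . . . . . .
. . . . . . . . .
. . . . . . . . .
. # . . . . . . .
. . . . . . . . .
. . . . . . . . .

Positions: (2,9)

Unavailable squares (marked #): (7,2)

Row 1: attacked by (2,9)→{8,9}. Safe: 1, 2, 3, 4, 5, 6, 7. Place at column 6.
Row 3: attacked by (1,6)→{4,6,8}; (2,9)→{8,9}. Safe: 1, 2, 3, 5, 7. Place at column 1.
Row 4: attacked by (1,6)→{3,6,9}; (2,9)→{7,9}; (3,1)→{1,2}. Safe: 4, 5, 8. Place at column 4.
Row 5: attacked by (1,6)→{2,6}; (2,9)→{6,9}; (3,1)→{1,3}; (4,4)→{3,4,5}. Safe: 7, 8. Place at column 7.
Row 6: attacked by (1,6)→{1,6}; (2,9)→{5,9}; (3,1)→{1,4}; (4,4)→{2,4,6}; (5,7)→{6,7,8}. Safe: 3. Place at column 3.
Row 7: attacked by (1,6)→{6}; (2,9)→{4,9}; (3,1)→{1,5}; (4,4)→{1,4,7}; (5,7)→{5,7,9}; (6,3)→{2,3,4}. Blocked: 2. Safe: 8. Place at column 8.
Row 8: attacked by (1,6)→{6}; (2,9)→{3,9}; (3,1)→{1,6}; (4,4)→{4,8}; (5,7)→{4,7}; (6,3)→{1,3,5}; (7,8)→{7,8,9}. Safe: 2. Place at column 2.
Row 9: attacked by (1,6)→{6}; (2,9)→{2,9}; (3,1)→{1,7}; (4,4)→{4,9}; (5,7)→{3,7}; (6,3)→{3,6}; (7,8)→{6,8}; (8,2)→{1,2,3}. Safe: 5. Place at column 5.
Columns [6, 9, 1, 4, 7, 3, 8, 2, 5], r−c [-5, -7, 2, 0, -2, 3, -1, 6, 4], r+c [7, 11, 4, 8, 12, 9, 15, 10, 14] are all distinct, so no two queens attack.

(1,6) (2,9) (3,1) (4,4) (5,7) (6,3) (7,8) (8,2) (9,5)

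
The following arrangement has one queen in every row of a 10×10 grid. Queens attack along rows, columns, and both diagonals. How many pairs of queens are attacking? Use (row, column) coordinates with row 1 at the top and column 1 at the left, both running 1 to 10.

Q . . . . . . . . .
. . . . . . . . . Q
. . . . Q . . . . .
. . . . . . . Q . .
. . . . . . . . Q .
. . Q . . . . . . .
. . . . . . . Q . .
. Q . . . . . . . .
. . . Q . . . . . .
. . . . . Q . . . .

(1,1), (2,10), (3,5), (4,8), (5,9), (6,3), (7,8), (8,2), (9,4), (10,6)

Same column: (4,8)–(7,8) (column 8).
Same diagonal: (2,10)–(4,8) (|2−4| = |10−8| = 2); (4,8)–(5,9) (|4−5| = |8−9| = 1).
Total attacking pairs: 3.

3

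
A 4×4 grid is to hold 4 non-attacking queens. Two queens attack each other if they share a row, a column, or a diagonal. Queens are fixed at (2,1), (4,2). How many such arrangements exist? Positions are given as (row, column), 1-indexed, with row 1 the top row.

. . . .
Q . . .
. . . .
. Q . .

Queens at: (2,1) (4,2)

1

Branch on row 1: col 3 → 1; col 4 → 0.
Sum: 1 + 0 = 1.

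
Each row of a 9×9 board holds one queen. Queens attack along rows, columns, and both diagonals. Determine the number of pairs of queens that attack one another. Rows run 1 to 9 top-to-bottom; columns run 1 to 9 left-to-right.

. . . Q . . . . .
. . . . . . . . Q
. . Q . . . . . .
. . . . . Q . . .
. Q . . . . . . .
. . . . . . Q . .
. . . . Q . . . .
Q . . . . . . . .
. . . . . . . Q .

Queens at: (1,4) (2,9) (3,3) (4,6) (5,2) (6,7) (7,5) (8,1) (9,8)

0

All columns are distinct and no two queens satisfy |Δrow| = |Δcol|, so no pair attacks.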